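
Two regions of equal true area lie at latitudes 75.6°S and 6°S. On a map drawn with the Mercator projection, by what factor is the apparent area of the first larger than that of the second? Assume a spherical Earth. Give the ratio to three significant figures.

16.0

Mercator areal scale is sec²φ.
At 75.6°: sec²(75.6°) = 1/0.2487² = 16.17.
At 6°: sec²(6°) = 1/0.9945² = 1.011.
Ratio = 16.17/1.011 = cos²(6°)/cos²(75.6°) ≈ 16.0.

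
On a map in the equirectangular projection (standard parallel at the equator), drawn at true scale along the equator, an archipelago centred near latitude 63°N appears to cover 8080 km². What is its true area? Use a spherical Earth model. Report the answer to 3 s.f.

In the plate carrée (x = Rλ, y = Rφ), meridians are true-scale (h = 1) and parallels are stretched by k = sec φ.
Areal scale = h·k = 1 × sec φ; at 63°, h = 1.000, k = 2.203, so h·k = 2.203.
True area = apparent / (areal scale) = 8080 / 2.203 ≈ 3670 km².

3670 km²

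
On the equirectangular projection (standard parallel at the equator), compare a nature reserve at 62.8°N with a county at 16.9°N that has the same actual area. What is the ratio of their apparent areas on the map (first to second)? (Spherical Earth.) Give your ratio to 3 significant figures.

For the equirectangular projection with φ₀ = 0 (plate carrée), h = 1 along meridians and k = sec φ along parallels.
Areal scale at 62.8°: h·k = 1.000 × 2.188 = 2.188.
Areal scale at 16.9°: h·k = 1.000 × 1.045 = 1.045.
Ratio = 2.188/1.045 ≈ 2.09.

2.09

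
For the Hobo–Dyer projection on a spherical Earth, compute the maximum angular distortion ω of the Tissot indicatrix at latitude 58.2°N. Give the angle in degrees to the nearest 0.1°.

Hobo–Dyer is a cylindrical equal-area projection with standard parallels at ±37.5°. A cylindrical equal-area projection with standard parallel φ₀ has meridian scale h = cos φ / cos φ₀ and parallel scale k = cos φ₀ / cos φ (so areas are preserved, h·k = 1).
At 58.2°: h = 0.6642, k = 1.506; principal scales a = 1.506, b = 0.6642.
sin(ω/2) = (a − b)/(a + b) = 0.8413/2.170 = 0.3878, so ω = 2 arcsin(0.3878) ≈ 45.6°.

45.6°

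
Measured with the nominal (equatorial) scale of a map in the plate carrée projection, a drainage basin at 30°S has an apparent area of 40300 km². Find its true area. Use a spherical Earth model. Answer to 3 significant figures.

34900 km²

Plate carrée maps x = Rλ, y = Rφ. The meridian scale is h = 1 and the parallel scale is k = 1/cos φ = sec φ.
Areal scale = h·k = 1 × sec φ; at 30°, h = 1.000, k = 1.155, so h·k = 1.155.
True area = apparent / (areal scale) = 40300 / 1.155 ≈ 34900 km².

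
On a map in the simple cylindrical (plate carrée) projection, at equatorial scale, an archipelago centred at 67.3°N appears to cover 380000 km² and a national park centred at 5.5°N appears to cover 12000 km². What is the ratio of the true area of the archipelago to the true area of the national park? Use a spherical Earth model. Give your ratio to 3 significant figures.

Plate carrée has h = 1 and k = sec φ, giving areal scale sec φ; true area = (apparent area) · cos φ.
True area of archipelago: 380000 × cos(67.3°) = 380000 × 0.3859 = 146600 km².
True area of national park: 12000 × cos(5.5°) = 12000 × 0.9954 = 11940 km².
Ratio = 146600 / 11940 ≈ 12.3.

12.3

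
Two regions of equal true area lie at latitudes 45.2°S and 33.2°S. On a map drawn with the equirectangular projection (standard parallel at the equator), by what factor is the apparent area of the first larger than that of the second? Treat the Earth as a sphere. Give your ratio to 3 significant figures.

1.19

Plate carrée maps x = Rλ, y = Rφ. The meridian scale is h = 1 and the parallel scale is k = 1/cos φ = sec φ.
Areal scale at 45.2°: h·k = 1.000 × 1.419 = 1.419.
Areal scale at 33.2°: h·k = 1.000 × 1.195 = 1.195.
Ratio = 1.419/1.195 ≈ 1.19.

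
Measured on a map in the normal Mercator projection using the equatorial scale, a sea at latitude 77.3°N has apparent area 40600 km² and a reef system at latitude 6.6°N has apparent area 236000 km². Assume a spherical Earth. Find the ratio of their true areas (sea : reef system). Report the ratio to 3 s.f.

0.00843

Since Mercator area scale is 1/cos²φ, the true area equals the apparent area multiplied by cos²φ.
True area of sea: 40600 × cos²(77.3°) = 40600 × 0.04833 = 1962 km².
True area of reef system: 236000 × cos²(6.6°) = 236000 × 0.9868 = 232900 km².
Ratio = 1962 / 232900 ≈ 0.00843.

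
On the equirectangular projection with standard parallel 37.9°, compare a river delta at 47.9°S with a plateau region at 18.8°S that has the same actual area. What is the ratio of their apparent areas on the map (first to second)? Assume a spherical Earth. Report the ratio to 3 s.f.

1.41

In the equirectangular projection with standard parallel φ₀ = 37.9° (x = Rλ cos φ₀, y = Rφ), meridians are true-scale (h = 1) and the parallel scale is k = cos φ₀ / cos φ.
Areal scale at 47.9°: h·k = 1.000 × 1.177 = 1.177.
Areal scale at 18.8°: h·k = 1.000 × 0.8336 = 0.8336.
Ratio = 1.177/0.8336 ≈ 1.41.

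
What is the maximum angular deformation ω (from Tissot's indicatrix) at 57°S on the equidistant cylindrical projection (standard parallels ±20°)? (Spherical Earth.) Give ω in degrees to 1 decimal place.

30.9°

With standard parallel φ₀ = 20°, the equirectangular projection gives x = Rλ cos φ₀, y = Rφ, so h = 1 and k = cos 20° / cos φ.
At 57°: h = 1.000, k = 1.725; principal scales a = 1.725, b = 1.000.
sin(ω/2) = (a − b)/(a + b) = 0.7253/2.725 = 0.2661, so ω = 2 arcsin(0.2661) ≈ 30.9°.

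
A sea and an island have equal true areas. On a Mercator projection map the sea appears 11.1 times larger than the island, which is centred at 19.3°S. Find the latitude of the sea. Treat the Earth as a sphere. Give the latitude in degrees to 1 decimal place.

73.5°

Mercator areal scale is sec²φ, so apparent-area ratio = sec²φ₁ / sec²φ₂ = cos²φ₂ / cos²φ₁.
cos²φ₂ / cos²φ₁ = 11.1  ⇒  cos φ₁ = cos 19.3° / √11.1 = 0.9438/3.332 = 0.2833.
φ₁ = arccos(0.2833) ≈ 73.5°.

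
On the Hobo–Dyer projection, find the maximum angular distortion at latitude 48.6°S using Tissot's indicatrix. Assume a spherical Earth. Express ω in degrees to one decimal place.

Hobo–Dyer is a cylindrical equal-area projection with standard parallels at ±37.5°. For cylindrical equal-area with standard parallel φ₀, h = cos φ / cos φ₀ and k = cos φ₀ / cos φ, so h·k = 1.
At 48.6°: h = 0.8336, k = 1.200; principal scales a = 1.200, b = 0.8336.
sin(ω/2) = (a − b)/(a + b) = 0.3661/2.033 = 0.1801, so ω = 2 arcsin(0.1801) ≈ 20.7°.

20.7°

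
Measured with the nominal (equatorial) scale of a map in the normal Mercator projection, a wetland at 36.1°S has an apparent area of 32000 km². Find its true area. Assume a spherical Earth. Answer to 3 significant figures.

20900 km²

For Mercator, h = k = sec φ (a conformal cylindrical projection has a single point scale, 1/cos φ).
Areal scale = k² = sec²φ = 1/cos²(36.1°) = 1/0.8080² = 1.532.
True area = apparent / (areal scale) = 32000 / 1.532 ≈ 20900 km².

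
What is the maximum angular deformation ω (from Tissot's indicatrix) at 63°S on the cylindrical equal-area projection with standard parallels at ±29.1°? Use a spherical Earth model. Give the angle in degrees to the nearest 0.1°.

Cylindrical equal-area (φ₀ = 29.1°): h = cos φ / cos 29.1° along meridians, k = cos 29.1° / cos φ along parallels; h·k = 1.
At 63°: h = 0.5196, k = 1.925; principal scales a = 1.925, b = 0.5196.
sin(ω/2) = (a − b)/(a + b) = 1.405/2.444 = 0.5749, so ω = 2 arcsin(0.5749) ≈ 70.2°.

70.2°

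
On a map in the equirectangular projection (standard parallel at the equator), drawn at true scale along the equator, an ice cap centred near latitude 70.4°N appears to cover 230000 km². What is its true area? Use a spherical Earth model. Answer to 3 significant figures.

77200 km²

Plate carrée maps x = Rλ, y = Rφ. The meridian scale is h = 1 and the parallel scale is k = 1/cos φ = sec φ.
Areal scale = h·k = 1 × sec φ; at 70.4°, h = 1.000, k = 2.981, so h·k = 2.981.
True area = apparent / (areal scale) = 230000 / 2.981 ≈ 77200 km².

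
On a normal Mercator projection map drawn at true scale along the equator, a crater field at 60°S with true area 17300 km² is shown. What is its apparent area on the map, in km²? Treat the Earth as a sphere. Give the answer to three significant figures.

For Mercator, h = k = sec φ (a conformal cylindrical projection has a single point scale, 1/cos φ).
Areal scale = k² = sec²φ = 1/cos²(60°) = 1/0.5000² = 4.000.
Apparent area = 17300 × 4.000 ≈ 69200 km².

69200 km²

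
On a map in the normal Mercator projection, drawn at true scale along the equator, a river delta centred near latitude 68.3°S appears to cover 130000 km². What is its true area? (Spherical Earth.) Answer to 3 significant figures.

The Mercator projection is conformal; its linear scale factor is the same in every direction and equals sec φ = 1/cos φ.
Areal scale = k² = sec²φ = 1/cos²(68.3°) = 1/0.3697² = 7.315.
True area = apparent / (areal scale) = 130000 / 7.315 ≈ 17800 km².

17800 km²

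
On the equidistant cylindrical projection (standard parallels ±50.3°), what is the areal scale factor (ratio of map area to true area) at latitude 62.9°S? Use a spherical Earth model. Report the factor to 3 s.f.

In the equirectangular projection with standard parallel φ₀ = 50.3° (x = Rλ cos φ₀, y = Rφ), meridians are true-scale (h = 1) and the parallel scale is k = cos φ₀ / cos φ.
Areal scale = h·k = 1 × cos φ₀ / cos φ; at 62.9°, h = 1.000, k = 1.402, so h·k = 1.402.

1.40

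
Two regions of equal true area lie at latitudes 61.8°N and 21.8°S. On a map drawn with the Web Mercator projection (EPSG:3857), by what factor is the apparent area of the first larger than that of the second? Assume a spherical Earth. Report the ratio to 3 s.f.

Mercator is conformal with k = sec φ, so areal scale = k² = sec²φ.
At 61.8°: sec²(61.8°) = 1/0.4726² = 4.478.
At 21.8°: sec²(21.8°) = 1/0.9285² = 1.160.
Ratio = 4.478/1.160 = cos²(21.8°)/cos²(61.8°) ≈ 3.86.

3.86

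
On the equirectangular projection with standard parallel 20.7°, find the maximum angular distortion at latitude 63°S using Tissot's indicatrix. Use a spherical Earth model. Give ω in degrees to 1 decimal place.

In the equirectangular projection with standard parallel φ₀ = 20.7° (x = Rλ cos φ₀, y = Rφ), meridians are true-scale (h = 1) and the parallel scale is k = cos φ₀ / cos φ.
At 63°: h = 1.000, k = 2.060; principal scales a = 2.060, b = 1.000.
sin(ω/2) = (a − b)/(a + b) = 1.060/3.060 = 0.3465, so ω = 2 arcsin(0.3465) ≈ 40.5°.

40.5°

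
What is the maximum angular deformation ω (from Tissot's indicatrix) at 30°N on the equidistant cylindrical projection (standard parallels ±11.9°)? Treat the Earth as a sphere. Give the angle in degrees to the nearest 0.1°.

7.0°

In the equirectangular projection with standard parallel φ₀ = 11.9° (x = Rλ cos φ₀, y = Rφ), meridians are true-scale (h = 1) and the parallel scale is k = cos φ₀ / cos φ.
At 30°: h = 1.000, k = 1.130; principal scales a = 1.130, b = 1.000.
sin(ω/2) = (a − b)/(a + b) = 0.1299/2.130 = 0.06098, so ω = 2 arcsin(0.06098) ≈ 7.0°.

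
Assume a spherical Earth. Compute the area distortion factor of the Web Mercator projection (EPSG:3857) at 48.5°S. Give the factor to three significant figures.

2.28

Mercator is conformal, so the point scale is isotropic: h = k = sec φ = 1/cos φ.
Areal scale = k² = sec²φ = 1/cos²(48.5°) = 1/0.6626² = 2.278.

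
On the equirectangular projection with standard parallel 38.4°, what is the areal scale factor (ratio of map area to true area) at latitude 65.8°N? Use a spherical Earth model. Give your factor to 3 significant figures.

1.91

The equidistant cylindrical projection with φ₀ = 38.4° has h = 1 (meridians true) and k = cos φ₀ / cos φ along parallels.
Areal scale = h·k = 1 × cos φ₀ / cos φ; at 65.8°, h = 1.000, k = 1.912, so h·k = 1.912.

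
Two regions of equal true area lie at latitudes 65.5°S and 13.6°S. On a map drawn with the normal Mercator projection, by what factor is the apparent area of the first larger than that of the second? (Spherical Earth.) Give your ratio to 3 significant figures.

5.49

Mercator areal scale is sec²φ.
At 65.5°: sec²(65.5°) = 1/0.4147² = 5.815.
At 13.6°: sec²(13.6°) = 1/0.9720² = 1.059.
Ratio = 5.815/1.059 = cos²(13.6°)/cos²(65.5°) ≈ 5.49.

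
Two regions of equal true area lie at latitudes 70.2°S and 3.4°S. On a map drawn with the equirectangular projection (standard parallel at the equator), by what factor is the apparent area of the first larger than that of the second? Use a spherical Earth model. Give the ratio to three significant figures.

2.95

In the plate carrée (x = Rλ, y = Rφ), meridians are true-scale (h = 1) and parallels are stretched by k = sec φ.
Areal scale at 70.2°: h·k = 1.000 × 2.952 = 2.952.
Areal scale at 3.4°: h·k = 1.000 × 1.002 = 1.002.
Ratio = 2.952/1.002 ≈ 2.95.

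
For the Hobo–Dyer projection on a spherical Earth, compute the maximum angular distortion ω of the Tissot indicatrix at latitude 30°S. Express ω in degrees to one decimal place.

10.0°

The Hobo–Dyer projection is cylindrical equal-area with φ₀ = 37.5°. Cylindrical equal-area (φ₀ = 37.5°): h = cos φ / cos 37.5° along meridians, k = cos 37.5° / cos φ along parallels; h·k = 1.
At 30°: h = 1.092, k = 0.9161; principal scales a = 1.092, b = 0.9161.
sin(ω/2) = (a − b)/(a + b) = 0.1755/2.008 = 0.08742, so ω = 2 arcsin(0.08742) ≈ 10.0°.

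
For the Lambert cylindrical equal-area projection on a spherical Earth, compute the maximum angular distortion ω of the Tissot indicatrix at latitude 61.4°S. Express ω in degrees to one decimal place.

The Lambert cylindrical equal-area projection is the cylindrical equal-area projection with its standard parallel at the equator (φ₀ = 0). A cylindrical equal-area projection with standard parallel φ₀ has meridian scale h = cos φ / cos φ₀ and parallel scale k = cos φ₀ / cos φ (so areas are preserved, h·k = 1).
At 61.4°: h = 0.4787, k = 2.089; principal scales a = 2.089, b = 0.4787.
sin(ω/2) = (a − b)/(a + b) = 1.610/2.568 = 0.6271, so ω = 2 arcsin(0.6271) ≈ 77.7°.

77.7°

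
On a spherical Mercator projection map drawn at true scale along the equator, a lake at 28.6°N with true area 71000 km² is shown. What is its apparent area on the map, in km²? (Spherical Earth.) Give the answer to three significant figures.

92100 km²

Mercator is conformal, so the point scale is isotropic: h = k = sec φ = 1/cos φ.
Areal scale = k² = sec²φ = 1/cos²(28.6°) = 1/0.8780² = 1.297.
Apparent area = 71000 × 1.297 ≈ 92100 km².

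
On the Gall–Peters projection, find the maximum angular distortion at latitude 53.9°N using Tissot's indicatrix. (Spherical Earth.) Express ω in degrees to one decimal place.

The Gall–Peters projection is cylindrical equal-area with φ₀ = 45°. For cylindrical equal-area with standard parallel φ₀, h = cos φ / cos φ₀ and k = cos φ₀ / cos φ, so h·k = 1.
At 53.9°: h = 0.8332, k = 1.200; principal scales a = 1.200, b = 0.8332.
sin(ω/2) = (a − b)/(a + b) = 0.3669/2.033 = 0.1804, so ω = 2 arcsin(0.1804) ≈ 20.8°.

20.8°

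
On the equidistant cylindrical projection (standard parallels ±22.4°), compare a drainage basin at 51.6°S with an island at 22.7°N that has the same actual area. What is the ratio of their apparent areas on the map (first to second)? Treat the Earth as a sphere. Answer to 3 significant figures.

1.49

In the equirectangular projection with standard parallel φ₀ = 22.4° (x = Rλ cos φ₀, y = Rφ), meridians are true-scale (h = 1) and the parallel scale is k = cos φ₀ / cos φ.
Areal scale at 51.6°: h·k = 1.000 × 1.488 = 1.488.
Areal scale at 22.7°: h·k = 1.000 × 1.002 = 1.002.
Ratio = 1.488/1.002 ≈ 1.49.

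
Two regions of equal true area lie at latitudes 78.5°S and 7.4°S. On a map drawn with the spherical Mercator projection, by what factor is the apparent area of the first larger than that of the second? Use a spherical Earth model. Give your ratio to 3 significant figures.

24.7

On Mercator, area is exaggerated by sec²φ = 1/cos²φ.
At 78.5°: sec²(78.5°) = 1/0.1994² = 25.16.
At 7.4°: sec²(7.4°) = 1/0.9917² = 1.017.
Ratio = 25.16/1.017 = cos²(7.4°)/cos²(78.5°) ≈ 24.7.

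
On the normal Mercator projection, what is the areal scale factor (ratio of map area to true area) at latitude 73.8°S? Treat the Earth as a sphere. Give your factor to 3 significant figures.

12.8

Mercator is conformal, so the point scale is isotropic: h = k = sec φ = 1/cos φ.
Areal scale = k² = sec²φ = 1/cos²(73.8°) = 1/0.2790² = 12.85.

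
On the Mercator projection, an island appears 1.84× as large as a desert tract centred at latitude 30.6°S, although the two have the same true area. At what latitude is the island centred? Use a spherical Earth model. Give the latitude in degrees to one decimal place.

For equal true areas on Mercator, apparent areas scale as sec²φ, so the ratio is cos²φ₂ / cos²φ₁.
cos²φ₂ / cos²φ₁ = 1.84  ⇒  cos φ₁ = cos 30.6° / √1.84 = 0.8607/1.356 = 0.6345.
φ₁ = arccos(0.6345) ≈ 50.6°.

50.6°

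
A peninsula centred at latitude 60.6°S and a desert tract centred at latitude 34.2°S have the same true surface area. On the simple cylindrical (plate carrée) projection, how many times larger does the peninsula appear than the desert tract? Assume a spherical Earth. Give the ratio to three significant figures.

1.68

For the equirectangular projection with φ₀ = 0 (plate carrée), h = 1 along meridians and k = sec φ along parallels.
Areal scale at 60.6°: h·k = 1.000 × 2.037 = 2.037.
Areal scale at 34.2°: h·k = 1.000 × 1.209 = 1.209.
Ratio = 2.037/1.209 ≈ 1.68.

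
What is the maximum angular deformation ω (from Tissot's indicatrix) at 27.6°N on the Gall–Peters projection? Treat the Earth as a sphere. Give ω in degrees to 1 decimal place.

25.7°

Gall–Peters is a cylindrical equal-area projection with standard parallels at ±45°. A cylindrical equal-area projection with standard parallel φ₀ has meridian scale h = cos φ / cos φ₀ and parallel scale k = cos φ₀ / cos φ (so areas are preserved, h·k = 1).
At 27.6°: h = 1.253, k = 0.7979; principal scales a = 1.253, b = 0.7979.
sin(ω/2) = (a − b)/(a + b) = 0.4554/2.051 = 0.2220, so ω = 2 arcsin(0.2220) ≈ 25.7°.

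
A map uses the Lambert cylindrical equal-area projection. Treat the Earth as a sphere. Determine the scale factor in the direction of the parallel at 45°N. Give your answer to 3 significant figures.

1.41

The Lambert cylindrical equal-area projection is the cylindrical equal-area projection with its standard parallel at the equator (φ₀ = 0). For cylindrical equal-area with standard parallel φ₀, h = cos φ / cos φ₀ and k = cos φ₀ / cos φ, so h·k = 1.
k = cos 0° / cos 45° = 1.000/0.7071 = 1.414.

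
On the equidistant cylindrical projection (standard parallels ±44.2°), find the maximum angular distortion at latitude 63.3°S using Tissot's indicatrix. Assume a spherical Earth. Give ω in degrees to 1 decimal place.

With standard parallel φ₀ = 44.2°, the equirectangular projection gives x = Rλ cos φ₀, y = Rφ, so h = 1 and k = cos 44.2° / cos φ.
At 63.3°: h = 1.000, k = 1.596; principal scales a = 1.596, b = 1.000.
sin(ω/2) = (a − b)/(a + b) = 0.5955/2.596 = 0.2295, so ω = 2 arcsin(0.2295) ≈ 26.5°.

26.5°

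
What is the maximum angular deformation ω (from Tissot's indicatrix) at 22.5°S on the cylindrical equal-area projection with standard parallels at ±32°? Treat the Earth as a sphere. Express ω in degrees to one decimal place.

9.8°

Cylindrical equal-area (φ₀ = 32°): h = cos φ / cos 32° along meridians, k = cos 32° / cos φ along parallels; h·k = 1.
At 22.5°: h = 1.089, k = 0.9179; principal scales a = 1.089, b = 0.9179.
sin(ω/2) = (a − b)/(a + b) = 0.1715/2.007 = 0.08544, so ω = 2 arcsin(0.08544) ≈ 9.8°.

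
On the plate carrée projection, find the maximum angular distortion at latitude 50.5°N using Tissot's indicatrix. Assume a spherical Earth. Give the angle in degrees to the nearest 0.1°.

25.7°

For the equirectangular projection with φ₀ = 0 (plate carrée), h = 1 along meridians and k = sec φ along parallels.
At 50.5°: h = 1.000, k = 1.572; principal scales a = 1.572, b = 1.000.
sin(ω/2) = (a − b)/(a + b) = 0.5721/2.572 = 0.2224, so ω = 2 arcsin(0.2224) ≈ 25.7°.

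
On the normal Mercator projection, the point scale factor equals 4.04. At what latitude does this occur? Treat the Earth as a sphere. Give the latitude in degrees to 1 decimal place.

Mercator scale is k = sec φ = 1/cos φ.
1/cos φ = 4.04  ⇒  cos φ = 0.2475  ⇒  φ = arccos(0.2475) ≈ 75.7°.

75.7°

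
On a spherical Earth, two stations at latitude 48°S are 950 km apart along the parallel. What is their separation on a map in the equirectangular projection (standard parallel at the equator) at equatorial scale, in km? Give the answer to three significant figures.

For the equirectangular projection with φ₀ = 0 (plate carrée), h = 1 along meridians and k = sec φ along parallels.
Along the parallel, k = sec 48° = 1/0.6691 = 1.494.
Map distance = 950 × 1.494 ≈ 1420 km.

1420 km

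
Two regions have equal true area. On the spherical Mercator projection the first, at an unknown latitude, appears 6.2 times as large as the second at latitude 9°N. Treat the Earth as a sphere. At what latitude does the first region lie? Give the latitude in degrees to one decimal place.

Mercator areal scale is sec²φ, so apparent-area ratio = sec²φ₁ / sec²φ₂ = cos²φ₂ / cos²φ₁.
cos²φ₂ / cos²φ₁ = 6.2  ⇒  cos φ₁ = cos 9° / √6.2 = 0.9877/2.490 = 0.3967.
φ₁ = arccos(0.3967) ≈ 66.6°.

66.6°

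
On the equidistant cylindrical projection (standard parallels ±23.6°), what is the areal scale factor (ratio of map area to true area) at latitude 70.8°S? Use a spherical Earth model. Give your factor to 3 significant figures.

With standard parallel φ₀ = 23.6°, the equirectangular projection gives x = Rλ cos φ₀, y = Rφ, so h = 1 and k = cos 23.6° / cos φ.
Areal scale = h·k = 1 × cos φ₀ / cos φ; at 70.8°, h = 1.000, k = 2.786, so h·k = 2.786.

2.79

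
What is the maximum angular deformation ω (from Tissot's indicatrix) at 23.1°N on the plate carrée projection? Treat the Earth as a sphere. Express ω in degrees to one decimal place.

For the equirectangular projection with φ₀ = 0 (plate carrée), h = 1 along meridians and k = sec φ along parallels.
At 23.1°: h = 1.000, k = 1.087; principal scales a = 1.087, b = 1.000.
sin(ω/2) = (a − b)/(a + b) = 0.08717/2.087 = 0.04176, so ω = 2 arcsin(0.04176) ≈ 4.8°.

4.8°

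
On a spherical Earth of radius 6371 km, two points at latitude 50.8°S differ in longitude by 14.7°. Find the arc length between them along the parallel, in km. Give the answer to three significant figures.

Arc length along a parallel = R cos φ · Δλ (with Δλ in radians).
= 6371 × cos 50.8° × (14.7° × π/180) = 6371 × 0.6320 × 0.2566 ≈ 1030 km.

1030 km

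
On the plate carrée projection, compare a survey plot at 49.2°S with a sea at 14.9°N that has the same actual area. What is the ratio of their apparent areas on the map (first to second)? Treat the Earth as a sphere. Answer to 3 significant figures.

In the plate carrée (x = Rλ, y = Rφ), meridians are true-scale (h = 1) and parallels are stretched by k = sec φ.
Areal scale at 49.2°: h·k = 1.000 × 1.530 = 1.530.
Areal scale at 14.9°: h·k = 1.000 × 1.035 = 1.035.
Ratio = 1.530/1.035 ≈ 1.48.

1.48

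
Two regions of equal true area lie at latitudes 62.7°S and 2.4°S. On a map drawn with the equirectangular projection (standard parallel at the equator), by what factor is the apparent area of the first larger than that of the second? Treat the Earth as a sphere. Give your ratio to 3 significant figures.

Plate carrée maps x = Rλ, y = Rφ. The meridian scale is h = 1 and the parallel scale is k = 1/cos φ = sec φ.
Areal scale at 62.7°: h·k = 1.000 × 2.180 = 2.180.
Areal scale at 2.4°: h·k = 1.000 × 1.001 = 1.001.
Ratio = 2.180/1.001 ≈ 2.18.

2.18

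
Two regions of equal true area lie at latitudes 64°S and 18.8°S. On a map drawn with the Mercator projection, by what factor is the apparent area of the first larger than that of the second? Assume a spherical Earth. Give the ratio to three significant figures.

4.66

Mercator areal scale is sec²φ.
At 64°: sec²(64°) = 1/0.4384² = 5.204.
At 18.8°: sec²(18.8°) = 1/0.9466² = 1.116.
Ratio = 5.204/1.116 = cos²(18.8°)/cos²(64°) ≈ 4.66.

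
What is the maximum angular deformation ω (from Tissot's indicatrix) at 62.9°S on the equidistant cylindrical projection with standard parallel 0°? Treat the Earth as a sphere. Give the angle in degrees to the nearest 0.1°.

Plate carrée maps x = Rλ, y = Rφ. The meridian scale is h = 1 and the parallel scale is k = 1/cos φ = sec φ.
At 62.9°: h = 1.000, k = 2.195; principal scales a = 2.195, b = 1.000.
sin(ω/2) = (a − b)/(a + b) = 1.195/3.195 = 0.3741, so ω = 2 arcsin(0.3741) ≈ 43.9°.

43.9°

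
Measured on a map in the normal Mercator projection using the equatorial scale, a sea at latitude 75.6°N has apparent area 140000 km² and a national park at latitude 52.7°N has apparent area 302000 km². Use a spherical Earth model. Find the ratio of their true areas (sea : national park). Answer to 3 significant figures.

0.0781

On Mercator the areal scale is sec²φ, so true area = apparent × cos²φ.
True area of sea: 140000 × cos²(75.6°) = 140000 × 0.06185 = 8659 km².
True area of national park: 302000 × cos²(52.7°) = 302000 × 0.3672 = 110900 km².
Ratio = 8659 / 110900 ≈ 0.0781.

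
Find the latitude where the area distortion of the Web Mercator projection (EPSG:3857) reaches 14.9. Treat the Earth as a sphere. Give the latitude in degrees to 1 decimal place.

Mercator areal scale is sec²φ.
sec²φ = 14.9  ⇒  cos²φ = 0.06711  ⇒  cos φ = 0.2591.
φ = arccos(0.2591) ≈ 75.0°.

75.0°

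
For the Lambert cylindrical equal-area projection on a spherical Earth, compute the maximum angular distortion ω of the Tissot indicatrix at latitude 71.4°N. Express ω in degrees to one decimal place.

The Lambert cylindrical equal-area projection is the cylindrical equal-area projection with its standard parallel at the equator (φ₀ = 0). For cylindrical equal-area with standard parallel φ₀, h = cos φ / cos φ₀ and k = cos φ₀ / cos φ, so h·k = 1.
At 71.4°: h = 0.3190, k = 3.135; principal scales a = 3.135, b = 0.3190.
sin(ω/2) = (a − b)/(a + b) = 2.816/3.454 = 0.8153, so ω = 2 arcsin(0.8153) ≈ 109.2°.

109.2°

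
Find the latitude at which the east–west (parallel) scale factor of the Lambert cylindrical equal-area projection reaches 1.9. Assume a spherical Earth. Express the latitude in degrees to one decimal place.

The Lambert cylindrical equal-area projection is the cylindrical equal-area projection with its standard parallel at the equator (φ₀ = 0). Cylindrical equal-area (φ₀ = 0°): h = cos φ / cos 0° along meridians, k = cos 0° / cos φ along parallels; h·k = 1.
k = cos φ₀ / cos φ = 1.9  ⇒  cos φ = cos 0° / 1.9 = 0.5263.
φ = arccos(0.5263) ≈ 58.2°.

58.2°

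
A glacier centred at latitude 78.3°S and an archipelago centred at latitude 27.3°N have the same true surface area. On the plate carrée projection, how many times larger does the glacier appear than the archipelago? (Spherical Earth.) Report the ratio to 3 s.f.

In the plate carrée (x = Rλ, y = Rφ), meridians are true-scale (h = 1) and parallels are stretched by k = sec φ.
Areal scale at 78.3°: h·k = 1.000 × 4.931 = 4.931.
Areal scale at 27.3°: h·k = 1.000 × 1.125 = 1.125.
Ratio = 4.931/1.125 ≈ 4.38.

4.38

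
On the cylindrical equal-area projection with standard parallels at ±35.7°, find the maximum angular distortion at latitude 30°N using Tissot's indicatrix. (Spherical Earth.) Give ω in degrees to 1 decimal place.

Cylindrical equal-area (φ₀ = 35.7°): h = cos φ / cos 35.7° along meridians, k = cos 35.7° / cos φ along parallels; h·k = 1.
At 30°: h = 1.066, k = 0.9377; principal scales a = 1.066, b = 0.9377.
sin(ω/2) = (a − b)/(a + b) = 0.1287/2.004 = 0.06422, so ω = 2 arcsin(0.06422) ≈ 7.4°.

7.4°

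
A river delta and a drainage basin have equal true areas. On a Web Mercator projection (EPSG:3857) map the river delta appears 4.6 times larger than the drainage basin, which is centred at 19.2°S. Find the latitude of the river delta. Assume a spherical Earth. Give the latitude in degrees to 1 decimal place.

On Mercator, (apparent₁)/(apparent₂) = sec²φ₁ / sec²φ₂ when true areas are equal.
cos²φ₂ / cos²φ₁ = 4.6  ⇒  cos φ₁ = cos 19.2° / √4.6 = 0.9444/2.145 = 0.4403.
φ₁ = arccos(0.4403) ≈ 63.9°.

63.9°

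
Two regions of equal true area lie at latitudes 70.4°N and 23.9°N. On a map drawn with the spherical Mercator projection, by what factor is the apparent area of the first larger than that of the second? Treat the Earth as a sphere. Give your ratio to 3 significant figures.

Mercator areal scale is sec²φ.
At 70.4°: sec²(70.4°) = 1/0.3355² = 8.887.
At 23.9°: sec²(23.9°) = 1/0.9143² = 1.196.
Ratio = 8.887/1.196 = cos²(23.9°)/cos²(70.4°) ≈ 7.43.

7.43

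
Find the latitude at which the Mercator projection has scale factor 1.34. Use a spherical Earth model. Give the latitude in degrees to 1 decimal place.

41.7°

Mercator scale is k = sec φ = 1/cos φ.
1/cos φ = 1.34  ⇒  cos φ = 0.7463  ⇒  φ = arccos(0.7463) ≈ 41.7°.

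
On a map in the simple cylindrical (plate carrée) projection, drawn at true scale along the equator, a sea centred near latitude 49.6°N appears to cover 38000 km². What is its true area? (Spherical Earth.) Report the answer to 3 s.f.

Plate carrée maps x = Rλ, y = Rφ. The meridian scale is h = 1 and the parallel scale is k = 1/cos φ = sec φ.
Areal scale = h·k = 1 × sec φ; at 49.6°, h = 1.000, k = 1.543, so h·k = 1.543.
True area = apparent / (areal scale) = 38000 / 1.543 ≈ 24600 km².

24600 km²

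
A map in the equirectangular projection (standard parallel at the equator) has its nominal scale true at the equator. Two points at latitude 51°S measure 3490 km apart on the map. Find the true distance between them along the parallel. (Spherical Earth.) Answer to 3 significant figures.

2200 km

For the equirectangular projection with φ₀ = 0 (plate carrée), h = 1 along meridians and k = sec φ along parallels.
Along the parallel at 51°, map distances are exaggerated by k = sec 51° = 1.589.
True distance = 3490 / 1.589 = 3490 × cos 51° ≈ 2200 km.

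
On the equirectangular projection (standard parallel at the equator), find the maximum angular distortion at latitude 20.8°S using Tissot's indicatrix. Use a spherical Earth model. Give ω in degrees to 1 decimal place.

3.9°

In the plate carrée (x = Rλ, y = Rφ), meridians are true-scale (h = 1) and parallels are stretched by k = sec φ.
At 20.8°: h = 1.000, k = 1.070; principal scales a = 1.070, b = 1.000.
sin(ω/2) = (a − b)/(a + b) = 0.06972/2.070 = 0.03368, so ω = 2 arcsin(0.03368) ≈ 3.9°.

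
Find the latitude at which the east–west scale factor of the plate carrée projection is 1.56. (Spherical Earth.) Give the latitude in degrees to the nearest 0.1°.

50.1°

Plate carrée: h = 1, k = sec φ along parallels.
sec φ = 1.56  ⇒  cos φ = 0.6410  ⇒  φ ≈ 50.1°.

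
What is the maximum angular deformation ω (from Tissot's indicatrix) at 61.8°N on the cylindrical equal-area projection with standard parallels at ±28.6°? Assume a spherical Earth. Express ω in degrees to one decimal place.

For cylindrical equal-area with standard parallel φ₀, h = cos φ / cos φ₀ and k = cos φ₀ / cos φ, so h·k = 1.
At 61.8°: h = 0.5382, k = 1.858; principal scales a = 1.858, b = 0.5382.
sin(ω/2) = (a − b)/(a + b) = 1.320/2.396 = 0.5508, so ω = 2 arcsin(0.5508) ≈ 66.8°.

66.8°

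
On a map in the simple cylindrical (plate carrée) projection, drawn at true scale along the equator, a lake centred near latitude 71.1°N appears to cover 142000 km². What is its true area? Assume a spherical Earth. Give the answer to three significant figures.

46000 km²

In the plate carrée (x = Rλ, y = Rφ), meridians are true-scale (h = 1) and parallels are stretched by k = sec φ.
Areal scale = h·k = 1 × sec φ; at 71.1°, h = 1.000, k = 3.087, so h·k = 3.087.
True area = apparent / (areal scale) = 142000 / 3.087 ≈ 46000 km².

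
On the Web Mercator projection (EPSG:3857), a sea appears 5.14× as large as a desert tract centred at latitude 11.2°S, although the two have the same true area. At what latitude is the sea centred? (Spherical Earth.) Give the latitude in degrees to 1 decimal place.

64.4°

Mercator areal scale is sec²φ, so apparent-area ratio = sec²φ₁ / sec²φ₂ = cos²φ₂ / cos²φ₁.
cos²φ₂ / cos²φ₁ = 5.14  ⇒  cos φ₁ = cos 11.2° / √5.14 = 0.9810/2.267 = 0.4327.
φ₁ = arccos(0.4327) ≈ 64.4°.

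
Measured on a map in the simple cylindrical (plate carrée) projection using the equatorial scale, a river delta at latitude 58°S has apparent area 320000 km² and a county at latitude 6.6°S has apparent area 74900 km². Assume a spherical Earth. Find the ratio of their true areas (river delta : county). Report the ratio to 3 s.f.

2.28

Plate carrée has h = 1 and k = sec φ, giving areal scale sec φ; true area = (apparent area) · cos φ.
True area of river delta: 320000 × cos(58°) = 320000 × 0.5299 = 169600 km².
True area of county: 74900 × cos(6.6°) = 74900 × 0.9934 = 74400 km².
Ratio = 169600 / 74400 ≈ 2.28.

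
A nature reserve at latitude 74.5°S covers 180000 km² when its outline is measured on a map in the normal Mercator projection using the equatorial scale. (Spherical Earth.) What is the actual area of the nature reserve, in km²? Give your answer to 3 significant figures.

12900 km²

Mercator is conformal, so the point scale is isotropic: h = k = sec φ = 1/cos φ.
Areal scale = k² = sec²φ = 1/cos²(74.5°) = 1/0.2672² = 14.00.
True area = apparent / (areal scale) = 180000 / 14.00 ≈ 12900 km².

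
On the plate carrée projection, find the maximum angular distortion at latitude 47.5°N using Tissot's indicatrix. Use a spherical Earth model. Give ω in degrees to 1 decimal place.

Plate carrée maps x = Rλ, y = Rφ. The meridian scale is h = 1 and the parallel scale is k = 1/cos φ = sec φ.
At 47.5°: h = 1.000, k = 1.480; principal scales a = 1.480, b = 1.000.
sin(ω/2) = (a − b)/(a + b) = 0.4802/2.480 = 0.1936, so ω = 2 arcsin(0.1936) ≈ 22.3°.

22.3°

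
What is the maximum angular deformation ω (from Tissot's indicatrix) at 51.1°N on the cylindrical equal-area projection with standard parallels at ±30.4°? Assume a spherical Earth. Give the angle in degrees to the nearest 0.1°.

Cylindrical equal-area (φ₀ = 30.4°): h = cos φ / cos 30.4° along meridians, k = cos 30.4° / cos φ along parallels; h·k = 1.
At 51.1°: h = 0.7281, k = 1.374; principal scales a = 1.374, b = 0.7281.
sin(ω/2) = (a − b)/(a + b) = 0.6454/2.102 = 0.3071, so ω = 2 arcsin(0.3071) ≈ 35.8°.

35.8°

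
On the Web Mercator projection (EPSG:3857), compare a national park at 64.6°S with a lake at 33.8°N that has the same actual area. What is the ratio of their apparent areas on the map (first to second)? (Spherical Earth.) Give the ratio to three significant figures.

3.75

On Mercator, area is exaggerated by sec²φ = 1/cos²φ.
At 64.6°: sec²(64.6°) = 1/0.4289² = 5.435.
At 33.8°: sec²(33.8°) = 1/0.8310² = 1.448.
Ratio = 5.435/1.448 = cos²(33.8°)/cos²(64.6°) ≈ 3.75.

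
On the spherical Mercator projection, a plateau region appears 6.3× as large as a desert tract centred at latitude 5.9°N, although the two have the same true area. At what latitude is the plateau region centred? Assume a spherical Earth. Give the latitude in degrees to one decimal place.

66.7°

On Mercator, (apparent₁)/(apparent₂) = sec²φ₁ / sec²φ₂ when true areas are equal.
cos²φ₂ / cos²φ₁ = 6.3  ⇒  cos φ₁ = cos 5.9° / √6.3 = 0.9947/2.510 = 0.3963.
φ₁ = arccos(0.3963) ≈ 66.7°.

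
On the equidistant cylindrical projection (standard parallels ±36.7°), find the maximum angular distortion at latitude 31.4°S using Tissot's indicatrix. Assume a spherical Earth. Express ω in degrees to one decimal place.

3.6°

In the equirectangular projection with standard parallel φ₀ = 36.7° (x = Rλ cos φ₀, y = Rφ), meridians are true-scale (h = 1) and the parallel scale is k = cos φ₀ / cos φ.
At 31.4°: h = 1.000, k = 0.9393; principal scales a = 1.000, b = 0.9393.
sin(ω/2) = (a − b)/(a + b) = 0.06066/1.939 = 0.03128, so ω = 2 arcsin(0.03128) ≈ 3.6°.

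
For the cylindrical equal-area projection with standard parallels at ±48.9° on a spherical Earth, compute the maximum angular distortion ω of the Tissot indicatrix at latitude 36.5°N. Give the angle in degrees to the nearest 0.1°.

22.9°

For cylindrical equal-area with standard parallel φ₀, h = cos φ / cos φ₀ and k = cos φ₀ / cos φ, so h·k = 1.
At 36.5°: h = 1.223, k = 0.8178; principal scales a = 1.223, b = 0.8178.
sin(ω/2) = (a − b)/(a + b) = 0.4051/2.041 = 0.1985, so ω = 2 arcsin(0.1985) ≈ 22.9°.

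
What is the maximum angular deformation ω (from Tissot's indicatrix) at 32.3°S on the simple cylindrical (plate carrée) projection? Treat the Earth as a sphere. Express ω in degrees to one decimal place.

9.6°

In the plate carrée (x = Rλ, y = Rφ), meridians are true-scale (h = 1) and parallels are stretched by k = sec φ.
At 32.3°: h = 1.000, k = 1.183; principal scales a = 1.183, b = 1.000.
sin(ω/2) = (a − b)/(a + b) = 0.1831/2.183 = 0.08386, so ω = 2 arcsin(0.08386) ≈ 9.6°.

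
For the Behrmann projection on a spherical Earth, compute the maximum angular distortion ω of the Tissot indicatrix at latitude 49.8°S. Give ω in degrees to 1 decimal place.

33.2°

Behrmann is a cylindrical equal-area projection with standard parallels at ±30°. A cylindrical equal-area projection with standard parallel φ₀ has meridian scale h = cos φ / cos φ₀ and parallel scale k = cos φ₀ / cos φ (so areas are preserved, h·k = 1).
At 49.8°: h = 0.7453, k = 1.342; principal scales a = 1.342, b = 0.7453.
sin(ω/2) = (a − b)/(a + b) = 0.5964/2.087 = 0.2858, so ω = 2 arcsin(0.2858) ≈ 33.2°.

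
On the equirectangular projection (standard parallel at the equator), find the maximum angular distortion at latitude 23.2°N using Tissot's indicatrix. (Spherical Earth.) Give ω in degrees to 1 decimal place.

Plate carrée maps x = Rλ, y = Rφ. The meridian scale is h = 1 and the parallel scale is k = 1/cos φ = sec φ.
At 23.2°: h = 1.000, k = 1.088; principal scales a = 1.088, b = 1.000.
sin(ω/2) = (a − b)/(a + b) = 0.08798/2.088 = 0.04214, so ω = 2 arcsin(0.04214) ≈ 4.8°.

4.8°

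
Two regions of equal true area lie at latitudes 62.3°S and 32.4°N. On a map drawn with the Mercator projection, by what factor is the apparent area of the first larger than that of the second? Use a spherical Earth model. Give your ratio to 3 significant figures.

Mercator is conformal with k = sec φ, so areal scale = k² = sec²φ.
At 62.3°: sec²(62.3°) = 1/0.4648² = 4.628.
At 32.4°: sec²(32.4°) = 1/0.8443² = 1.403.
Ratio = 4.628/1.403 = cos²(32.4°)/cos²(62.3°) ≈ 3.30.

3.30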